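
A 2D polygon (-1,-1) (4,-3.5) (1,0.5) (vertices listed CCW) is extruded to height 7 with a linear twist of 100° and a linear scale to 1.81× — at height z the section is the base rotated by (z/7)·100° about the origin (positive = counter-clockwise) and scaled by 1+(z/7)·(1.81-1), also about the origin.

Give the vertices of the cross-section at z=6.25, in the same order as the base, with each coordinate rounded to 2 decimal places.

t = z/height = 6.25/7 = 0.892857
s = 1 + (scale-1)·z/height = 1 + (1.81-1)·6.25/7 = 1.723214
θ = twist·z/height = 100°·6.25/7 = 89.2857° = 1.558330 rad
cos θ = 0.012466, sin θ = 0.999922 (intermediates below are computed at full precision and shown rounded to 5 d.p.)
v1: (-1,-1) → rotate → (0.98746,-1.01239) → ×s → (1.70160,-1.74456) → (1.70,-1.74)
v2: (4,-3.5) → rotate → (3.54959,3.95606) → ×s → (6.11671,6.81713) → (6.12,6.82)
v3: (1,0.5) → rotate → (-0.48749,1.00616) → ×s → (-0.84006,1.73382) → (-0.84,1.73)

Cross-section at z=6.25: (1.70,-1.74) (6.12,6.82) (-0.84,1.73)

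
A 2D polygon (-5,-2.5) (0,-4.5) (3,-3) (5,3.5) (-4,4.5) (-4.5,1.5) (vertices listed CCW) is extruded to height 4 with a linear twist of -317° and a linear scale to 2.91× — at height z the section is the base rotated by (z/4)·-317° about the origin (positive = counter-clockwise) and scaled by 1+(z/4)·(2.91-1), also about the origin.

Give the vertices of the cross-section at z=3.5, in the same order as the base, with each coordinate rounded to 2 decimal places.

t = z/height = 3.5/4 = 0.875
s = 1 + (scale-1)·z/height = 1 + (2.91-1)·3.5/4 = 2.671250
θ = twist·z/height = -317°·3.5/4 = -277.3750° = -4.841107 rad
cos θ = 0.128363, sin θ = 0.991727 (intermediates below are computed at full precision and shown rounded to 5 d.p.)
v1: (-5,-2.5) → rotate → (1.83750,-5.27954) → ×s → (4.90843,-14.10298) → (4.91,-14.10)
v2: (0,-4.5) → rotate → (4.46277,-0.57763) → ×s → (11.92118,-1.54300) → (11.92,-1.54)
v3: (3,-3) → rotate → (3.36027,2.59009) → ×s → (8.97612,6.91879) → (8.98,6.92)
v4: (5,3.5) → rotate → (-2.82923,5.40791) → ×s → (-7.55758,14.44587) → (-7.56,14.45)
v5: (-4,4.5) → rotate → (-4.97622,-3.38928) → ×s → (-13.29274,-9.05360) → (-13.29,-9.05)
v6: (-4.5,1.5) → rotate → (-2.06522,-4.27023) → ×s → (-5.51673,-11.40685) → (-5.52,-11.41)

Cross-section at z=3.5: (4.91,-14.10) (11.92,-1.54) (8.98,6.92) (-7.56,14.45) (-13.29,-9.05) (-5.52,-11.41)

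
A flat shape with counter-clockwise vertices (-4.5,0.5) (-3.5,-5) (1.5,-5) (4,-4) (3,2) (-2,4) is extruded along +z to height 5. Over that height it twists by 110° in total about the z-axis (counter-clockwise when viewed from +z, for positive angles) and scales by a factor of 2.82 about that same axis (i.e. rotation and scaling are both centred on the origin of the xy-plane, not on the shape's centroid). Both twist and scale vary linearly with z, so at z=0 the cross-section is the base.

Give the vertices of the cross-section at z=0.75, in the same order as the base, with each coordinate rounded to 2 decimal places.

Cross-section at z=0.75: (-5.67,-1.02) (-2.46,-7.37) (3.64,-5.56) (6.33,-3.44) (2.94,3.53) (-3.89,4.16)

t = z/height = 0.75/5 = 0.15
s = 1 + (scale-1)·z/height = 1 + (2.82-1)·0.75/5 = 1.273000
θ = twist·z/height = 110°·0.75/5 = 16.5000° = 0.287979 rad
cos θ = 0.958820, sin θ = 0.284015 (intermediates below are computed at full precision and shown rounded to 5 d.p.)
v1: (-4.5,0.5) → rotate → (-4.45670,-0.79866) → ×s → (-5.67337,-1.01669) → (-5.67,-1.02)
v2: (-3.5,-5) → rotate → (-1.93579,-5.78815) → ×s → (-2.46426,-7.36832) → (-2.46,-7.37)
v3: (1.5,-5) → rotate → (2.85831,-4.36808) → ×s → (3.63862,-5.56056) → (3.64,-5.56)
v4: (4,-4) → rotate → (4.97134,-2.69922) → ×s → (6.32852,-3.43610) → (6.33,-3.44)
v5: (3,2) → rotate → (2.30843,2.76969) → ×s → (2.93863,3.52581) → (2.94,3.53)
v6: (-2,4) → rotate → (-3.05370,3.26725) → ×s → (-3.88736,4.15921) → (-3.89,4.16)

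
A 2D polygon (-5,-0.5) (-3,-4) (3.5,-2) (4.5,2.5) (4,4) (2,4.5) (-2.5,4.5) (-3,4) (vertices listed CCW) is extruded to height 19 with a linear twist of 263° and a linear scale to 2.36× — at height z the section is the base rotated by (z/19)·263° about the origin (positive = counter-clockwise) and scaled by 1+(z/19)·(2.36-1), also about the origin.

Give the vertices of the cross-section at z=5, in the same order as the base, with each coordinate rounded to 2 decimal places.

Cross-section at z=5: (-1.78,-6.59) (3.63,-5.74) (4.23,3.48) (-1.00,6.92) (-3.15,7.01) (-4.75,4.71) (-6.92,-1.00) (-6.52,-1.88)

t = z/height = 5/19 = 0.263158
s = 1 + (scale-1)·z/height = 1 + (2.36-1)·5/19 = 1.357895
θ = twist·z/height = 263°·5/19 = 69.2105° = 1.207952 rad
cos θ = 0.354935, sin θ = 0.934891 (intermediates below are computed at full precision and shown rounded to 5 d.p.)
v1: (-5,-0.5) → rotate → (-1.30723,-4.85192) → ×s → (-1.77508,-6.58840) → (-1.78,-6.59)
v2: (-3,-4) → rotate → (2.67476,-4.22441) → ×s → (3.63204,-5.73631) → (3.63,-5.74)
v3: (3.5,-2) → rotate → (3.11206,2.56225) → ×s → (4.22584,3.47926) → (4.23,3.48)
v4: (4.5,2.5) → rotate → (-0.74002,5.09435) → ×s → (-1.00487,6.91759) → (-1.00,6.92)
v5: (4,4) → rotate → (-2.31982,5.15930) → ×s → (-3.15008,7.00579) → (-3.15,7.01)
v6: (2,4.5) → rotate → (-3.49714,3.46699) → ×s → (-4.74875,4.70781) → (-4.75,4.71)
v7: (-2.5,4.5) → rotate → (-5.09435,-0.74002) → ×s → (-6.91759,-1.00487) → (-6.92,-1.00)
v8: (-3,4) → rotate → (-4.80437,-1.38493) → ×s → (-6.52383,-1.88059) → (-6.52,-1.88)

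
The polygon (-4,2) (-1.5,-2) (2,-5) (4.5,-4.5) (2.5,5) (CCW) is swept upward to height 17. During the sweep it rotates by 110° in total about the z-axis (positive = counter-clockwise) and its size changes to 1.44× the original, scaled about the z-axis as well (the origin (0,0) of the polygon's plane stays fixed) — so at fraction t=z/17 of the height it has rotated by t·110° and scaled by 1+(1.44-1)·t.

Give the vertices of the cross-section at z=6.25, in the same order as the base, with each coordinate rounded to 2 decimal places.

Cross-section at z=6.25: (-5.04,-1.25) (0.18,-2.90) (5.54,-2.91) (7.37,-0.59) (-1.56,6.30)

t = z/height = 6.25/17 = 0.367647
s = 1 + (scale-1)·z/height = 1 + (1.44-1)·6.25/17 = 1.161765
θ = twist·z/height = 110°·6.25/17 = 40.4412° = 0.705832 rad
cos θ = 0.761072, sin θ = 0.648667 (intermediates below are computed at full precision and shown rounded to 5 d.p.)
v1: (-4,2) → rotate → (-4.34162,-1.07252) → ×s → (-5.04394,-1.24602) → (-5.04,-1.25)
v2: (-1.5,-2) → rotate → (0.15573,-2.49515) → ×s → (0.18092,-2.89877) → (0.18,-2.90)
v3: (2,-5) → rotate → (4.76548,-2.50803) → ×s → (5.53637,-2.91374) → (5.54,-2.91)
v4: (4.5,-4.5) → rotate → (6.34383,-0.50582) → ×s → (7.37003,-0.58765) → (7.37,-0.59)
v5: (2.5,5) → rotate → (-1.34065,5.42703) → ×s → (-1.55752,6.30493) → (-1.56,6.30)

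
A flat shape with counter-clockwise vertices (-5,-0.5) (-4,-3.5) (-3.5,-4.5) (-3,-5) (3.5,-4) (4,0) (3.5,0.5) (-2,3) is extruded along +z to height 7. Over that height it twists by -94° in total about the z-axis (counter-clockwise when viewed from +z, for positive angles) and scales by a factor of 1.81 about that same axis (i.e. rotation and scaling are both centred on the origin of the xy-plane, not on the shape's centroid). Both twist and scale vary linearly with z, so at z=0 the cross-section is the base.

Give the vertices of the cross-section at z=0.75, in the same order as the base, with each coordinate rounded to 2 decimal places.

t = z/height = 0.75/7 = 0.107143
s = 1 + (scale-1)·z/height = 1 + (1.81-1)·0.75/7 = 1.086786
θ = twist·z/height = -94°·0.75/7 = -10.0714° = -0.175780 rad
cos θ = 0.984591, sin θ = -0.174876 (intermediates below are computed at full precision and shown rounded to 5 d.p.)
v1: (-5,-0.5) → rotate → (-5.01039,0.38208) → ×s → (-5.44522,0.41524) → (-5.45,0.42)
v2: (-4,-3.5) → rotate → (-4.55043,-2.74656) → ×s → (-4.94534,-2.98493) → (-4.95,-2.98)
v3: (-3.5,-4.5) → rotate → (-4.23301,-3.81859) → ×s → (-4.60037,-4.14999) → (-4.60,-4.15)
v4: (-3,-5) → rotate → (-3.82815,-4.39833) → ×s → (-4.16038,-4.78004) → (-4.16,-4.78)
v5: (3.5,-4) → rotate → (2.74656,-4.55043) → ×s → (2.98493,-4.94534) → (2.98,-4.95)
v6: (4,0) → rotate → (3.93836,-0.69950) → ×s → (4.28016,-0.76021) → (4.28,-0.76)
v7: (3.5,0.5) → rotate → (3.53350,-0.11977) → ×s → (3.84016,-0.13016) → (3.84,-0.13)
v8: (-2,3) → rotate → (-1.44455,3.30352) → ×s → (-1.56992,3.59022) → (-1.57,3.59)

Cross-section at z=0.75: (-5.45,0.42) (-4.95,-2.98) (-4.60,-4.15) (-4.16,-4.78) (2.98,-4.95) (4.28,-0.76) (3.84,-0.13) (-1.57,3.59)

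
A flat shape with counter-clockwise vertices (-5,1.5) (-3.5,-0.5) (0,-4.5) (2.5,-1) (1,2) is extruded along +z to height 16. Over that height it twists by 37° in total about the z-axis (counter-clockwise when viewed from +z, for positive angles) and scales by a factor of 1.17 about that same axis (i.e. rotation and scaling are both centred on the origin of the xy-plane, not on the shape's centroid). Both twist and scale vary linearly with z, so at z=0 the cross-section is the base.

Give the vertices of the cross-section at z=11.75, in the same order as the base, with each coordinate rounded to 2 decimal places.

t = z/height = 11.75/16 = 0.734375
s = 1 + (scale-1)·z/height = 1 + (1.17-1)·11.75/16 = 1.124844
θ = twist·z/height = 37°·11.75/16 = 27.1719° = 0.474239 rad
cos θ = 0.889641, sin θ = 0.456661 (intermediates below are computed at full precision and shown rounded to 5 d.p.)
v1: (-5,1.5) → rotate → (-5.13320,-0.94885) → ×s → (-5.77404,-1.06730) → (-5.77,-1.07)
v2: (-3.5,-0.5) → rotate → (-2.88541,-2.04313) → ×s → (-3.24564,-2.29821) → (-3.25,-2.30)
v3: (0,-4.5) → rotate → (2.05498,-4.00338) → ×s → (2.31153,-4.50318) → (2.31,-4.50)
v4: (2.5,-1) → rotate → (2.68076,0.25201) → ×s → (3.01544,0.28347) → (3.02,0.28)
v5: (1,2) → rotate → (-0.02368,2.23594) → ×s → (-0.02664,2.51509) → (-0.03,2.52)

Cross-section at z=11.75: (-5.77,-1.07) (-3.25,-2.30) (2.31,-4.50) (3.02,0.28) (-0.03,2.52)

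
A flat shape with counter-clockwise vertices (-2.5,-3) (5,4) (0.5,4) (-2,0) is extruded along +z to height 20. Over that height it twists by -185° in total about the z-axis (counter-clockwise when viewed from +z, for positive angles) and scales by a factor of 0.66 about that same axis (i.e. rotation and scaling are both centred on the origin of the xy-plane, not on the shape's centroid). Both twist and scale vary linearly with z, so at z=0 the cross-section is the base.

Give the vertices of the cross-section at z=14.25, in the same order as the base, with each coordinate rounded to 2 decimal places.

t = z/height = 14.25/20 = 0.7125
s = 1 + (scale-1)·z/height = 1 + (0.66-1)·14.25/20 = 0.757750
θ = twist·z/height = -185°·14.25/20 = -131.8125° = -2.300562 rad
cos θ = -0.666695, sin θ = -0.745331 (intermediates below are computed at full precision and shown rounded to 5 d.p.)
v1: (-2.5,-3) → rotate → (-0.56925,3.86341) → ×s → (-0.43135,2.92750) → (-0.43,2.93)
v2: (5,4) → rotate → (-0.35215,-6.39343) → ×s → (-0.26684,-4.84462) → (-0.27,-4.84)
v3: (0.5,4) → rotate → (2.64797,-3.03945) → ×s → (2.00650,-2.30314) → (2.01,-2.30)
v4: (-2,0) → rotate → (1.33339,1.49066) → ×s → (1.01038,1.12955) → (1.01,1.13)

Cross-section at z=14.25: (-0.43,2.93) (-0.27,-4.84) (2.01,-2.30) (1.01,1.13)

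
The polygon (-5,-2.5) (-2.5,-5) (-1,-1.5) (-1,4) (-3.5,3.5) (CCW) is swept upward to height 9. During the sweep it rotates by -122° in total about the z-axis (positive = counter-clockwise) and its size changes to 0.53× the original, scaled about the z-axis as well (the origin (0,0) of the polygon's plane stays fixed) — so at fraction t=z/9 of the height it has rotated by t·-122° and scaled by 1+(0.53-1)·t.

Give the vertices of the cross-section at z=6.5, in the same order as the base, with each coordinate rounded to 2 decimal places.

t = z/height = 6.5/9 = 0.722222
s = 1 + (scale-1)·z/height = 1 + (0.53-1)·6.5/9 = 0.660556
θ = twist·z/height = -122°·6.5/9 = -88.1111° = -1.537829 rad
cos θ = 0.032961, sin θ = -0.999457 (intermediates below are computed at full precision and shown rounded to 5 d.p.)
v1: (-5,-2.5) → rotate → (-2.66345,4.91488) → ×s → (-1.75936,3.24655) → (-1.76,3.25)
v2: (-2.5,-5) → rotate → (-5.07969,2.33383) → ×s → (-3.35542,1.54163) → (-3.36,1.54)
v3: (-1,-1.5) → rotate → (-1.53215,0.95001) → ×s → (-1.01207,0.62754) → (-1.01,0.63)
v4: (-1,4) → rotate → (3.96487,1.13130) → ×s → (2.61901,0.74729) → (2.62,0.75)
v5: (-3.5,3.5) → rotate → (3.38273,3.61346) → ×s → (2.23448,2.38689) → (2.23,2.39)

Cross-section at z=6.5: (-1.76,3.25) (-3.36,1.54) (-1.01,0.63) (2.62,0.75) (2.23,2.39)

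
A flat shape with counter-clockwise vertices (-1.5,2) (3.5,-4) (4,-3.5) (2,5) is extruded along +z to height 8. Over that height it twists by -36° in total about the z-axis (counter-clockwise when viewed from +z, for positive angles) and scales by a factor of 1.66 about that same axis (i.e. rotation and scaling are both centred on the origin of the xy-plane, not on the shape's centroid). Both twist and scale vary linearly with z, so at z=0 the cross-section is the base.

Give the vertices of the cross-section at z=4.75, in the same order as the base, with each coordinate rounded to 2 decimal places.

t = z/height = 4.75/8 = 0.59375
s = 1 + (scale-1)·z/height = 1 + (1.66-1)·4.75/8 = 1.391875
θ = twist·z/height = -36°·4.75/8 = -21.3750° = -0.373064 rad
cos θ = 0.931215, sin θ = -0.364470 (intermediates below are computed at full precision and shown rounded to 5 d.p.)
v1: (-1.5,2) → rotate → (-0.66788,2.40914) → ×s → (-0.92961,3.35322) → (-0.93,3.35)
v2: (3.5,-4) → rotate → (1.80137,-5.00051) → ×s → (2.50728,-6.96008) → (2.51,-6.96)
v3: (4,-3.5) → rotate → (2.44921,-4.71713) → ×s → (3.40900,-6.56566) → (3.41,-6.57)
v4: (2,5) → rotate → (3.68478,3.92713) → ×s → (5.12876,5.46608) → (5.13,5.47)

Cross-section at z=4.75: (-0.93,3.35) (2.51,-6.96) (3.41,-6.57) (5.13,5.47)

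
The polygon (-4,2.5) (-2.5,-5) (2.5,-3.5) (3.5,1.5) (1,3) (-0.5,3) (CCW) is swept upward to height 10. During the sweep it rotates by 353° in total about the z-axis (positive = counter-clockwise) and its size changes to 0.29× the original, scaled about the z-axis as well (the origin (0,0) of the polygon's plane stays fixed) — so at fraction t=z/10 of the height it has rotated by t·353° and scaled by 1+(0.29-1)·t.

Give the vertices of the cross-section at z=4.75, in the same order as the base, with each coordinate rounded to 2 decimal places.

t = z/height = 4.75/10 = 0.475
s = 1 + (scale-1)·z/height = 1 + (0.29-1)·4.75/10 = 0.662750
θ = twist·z/height = 353°·4.75/10 = 167.6750° = 2.926481 rad
cos θ = -0.976953, sin θ = 0.213457 (intermediates below are computed at full precision and shown rounded to 5 d.p.)
v1: (-4,2.5) → rotate → (3.37417,-3.29621) → ×s → (2.23623,-2.18456) → (2.24,-2.18)
v2: (-2.5,-5) → rotate → (3.50966,4.35112) → ×s → (2.32603,2.88371) → (2.33,2.88)
v3: (2.5,-3.5) → rotate → (-1.69528,3.95298) → ×s → (-1.12355,2.61983) → (-1.12,2.62)
v4: (3.5,1.5) → rotate → (-3.73952,-0.71833) → ×s → (-2.47837,-0.47607) → (-2.48,-0.48)
v5: (1,3) → rotate → (-1.61732,-2.71740) → ×s → (-1.07188,-1.80096) → (-1.07,-1.80)
v6: (-0.5,3) → rotate → (-0.15189,-3.03759) → ×s → (-0.10067,-2.01316) → (-0.10,-2.01)

Cross-section at z=4.75: (2.24,-2.18) (2.33,2.88) (-1.12,2.62) (-2.48,-0.48) (-1.07,-1.80) (-0.10,-2.01)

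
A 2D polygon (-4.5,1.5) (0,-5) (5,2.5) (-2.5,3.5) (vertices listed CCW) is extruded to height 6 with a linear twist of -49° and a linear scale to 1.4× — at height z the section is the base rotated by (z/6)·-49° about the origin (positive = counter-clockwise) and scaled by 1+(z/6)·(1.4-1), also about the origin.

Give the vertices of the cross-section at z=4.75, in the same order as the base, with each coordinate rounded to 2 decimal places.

Cross-section at z=4.75: (-3.38,5.25) (-4.12,-5.13) (7.19,-1.56) (0.32,5.65)

t = z/height = 4.75/6 = 0.791667
s = 1 + (scale-1)·z/height = 1 + (1.4-1)·4.75/6 = 1.316667
θ = twist·z/height = -49°·4.75/6 = -38.7917° = -0.677042 rad
cos θ = 0.779429, sin θ = -0.626490 (intermediates below are computed at full precision and shown rounded to 5 d.p.)
v1: (-4.5,1.5) → rotate → (-2.56770,3.98835) → ×s → (-3.38080,5.25133) → (-3.38,5.25)
v2: (0,-5) → rotate → (-3.13245,-3.89715) → ×s → (-4.12440,-5.13124) → (-4.12,-5.13)
v3: (5,2.5) → rotate → (5.46337,-1.18388) → ×s → (7.19344,-1.55877) → (7.19,-1.56)
v4: (-2.5,3.5) → rotate → (0.24414,4.29423) → ×s → (0.32146,5.65407) → (0.32,5.65)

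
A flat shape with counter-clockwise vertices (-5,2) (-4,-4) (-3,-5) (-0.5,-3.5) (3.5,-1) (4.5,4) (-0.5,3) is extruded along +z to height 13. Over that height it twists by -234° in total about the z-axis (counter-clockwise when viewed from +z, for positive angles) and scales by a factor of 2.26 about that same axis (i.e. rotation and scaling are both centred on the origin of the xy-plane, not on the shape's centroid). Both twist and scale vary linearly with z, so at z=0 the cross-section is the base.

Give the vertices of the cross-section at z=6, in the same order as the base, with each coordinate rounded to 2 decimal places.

Cross-section at z=6: (5.45,6.54) (-4.06,7.97) (-6.05,6.96) (-5.02,2.46) (-3.21,-4.78) (3.82,-8.72) (4.76,-0.71)

t = z/height = 6/13 = 0.461538
s = 1 + (scale-1)·z/height = 1 + (2.26-1)·6/13 = 1.581538
θ = twist·z/height = -234°·6/13 = -108.0000° = -1.884956 rad
cos θ = -0.309017, sin θ = -0.951057 (intermediates below are computed at full precision and shown rounded to 5 d.p.)
v1: (-5,2) → rotate → (3.44720,4.13725) → ×s → (5.45188,6.54322) → (5.45,6.54)
v2: (-4,-4) → rotate → (-2.56816,5.04029) → ×s → (-4.06164,7.97142) → (-4.06,7.97)
v3: (-3,-5) → rotate → (-3.82823,4.39825) → ×s → (-6.05450,6.95601) → (-6.05,6.96)
v4: (-0.5,-3.5) → rotate → (-3.17419,1.55709) → ×s → (-5.02010,2.46259) → (-5.02,2.46)
v5: (3.5,-1) → rotate → (-2.03262,-3.01968) → ×s → (-3.21466,-4.77574) → (-3.21,-4.78)
v6: (4.5,4) → rotate → (2.41365,-5.51582) → ×s → (3.81728,-8.72349) → (3.82,-8.72)
v7: (-0.5,3) → rotate → (3.00768,-0.45152) → ×s → (4.75676,-0.71410) → (4.76,-0.71)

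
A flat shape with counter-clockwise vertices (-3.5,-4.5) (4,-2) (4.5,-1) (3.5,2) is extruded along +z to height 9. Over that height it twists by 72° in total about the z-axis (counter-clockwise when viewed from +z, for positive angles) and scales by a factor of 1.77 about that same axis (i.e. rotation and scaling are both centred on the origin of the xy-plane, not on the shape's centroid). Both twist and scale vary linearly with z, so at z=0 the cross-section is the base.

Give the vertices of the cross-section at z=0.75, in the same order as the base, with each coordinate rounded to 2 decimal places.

t = z/height = 0.75/9 = 0.0833333
s = 1 + (scale-1)·z/height = 1 + (1.77-1)·0.75/9 = 1.064167
θ = twist·z/height = 72°·0.75/9 = 6.0000° = 0.104720 rad
cos θ = 0.994522, sin θ = 0.104528 (intermediates below are computed at full precision and shown rounded to 5 d.p.)
v1: (-3.5,-4.5) → rotate → (-3.01045,-4.84120) → ×s → (-3.20362,-5.15184) → (-3.20,-5.15)
v2: (4,-2) → rotate → (4.18714,-1.57093) → ×s → (4.45582,-1.67173) → (4.46,-1.67)
v3: (4.5,-1) → rotate → (4.57988,-0.52414) → ×s → (4.87375,-0.55778) → (4.87,-0.56)
v4: (3.5,2) → rotate → (3.27177,2.35489) → ×s → (3.48171,2.50600) → (3.48,2.51)

Cross-section at z=0.75: (-3.20,-5.15) (4.46,-1.67) (4.87,-0.56) (3.48,2.51)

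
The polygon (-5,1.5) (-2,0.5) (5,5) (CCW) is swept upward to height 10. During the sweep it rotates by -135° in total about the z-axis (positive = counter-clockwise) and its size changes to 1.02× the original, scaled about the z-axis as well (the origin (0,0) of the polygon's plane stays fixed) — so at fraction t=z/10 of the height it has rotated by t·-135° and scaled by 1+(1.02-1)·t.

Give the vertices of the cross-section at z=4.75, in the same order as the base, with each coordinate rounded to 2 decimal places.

t = z/height = 4.75/10 = 0.475
s = 1 + (scale-1)·z/height = 1 + (1.02-1)·4.75/10 = 1.009500
θ = twist·z/height = -135°·4.75/10 = -64.1250° = -1.119192 rad
cos θ = 0.436409, sin θ = -0.899748 (intermediates below are computed at full precision and shown rounded to 5 d.p.)
v1: (-5,1.5) → rotate → (-0.83242,5.15336) → ×s → (-0.84033,5.20231) → (-0.84,5.20)
v2: (-2,0.5) → rotate → (-0.42294,2.01770) → ×s → (-0.42696,2.03687) → (-0.43,2.04)
v3: (5,5) → rotate → (6.68079,-2.31670) → ×s → (6.74426,-2.33870) → (6.74,-2.34)

Cross-section at z=4.75: (-0.84,5.20) (-0.43,2.04) (6.74,-2.34)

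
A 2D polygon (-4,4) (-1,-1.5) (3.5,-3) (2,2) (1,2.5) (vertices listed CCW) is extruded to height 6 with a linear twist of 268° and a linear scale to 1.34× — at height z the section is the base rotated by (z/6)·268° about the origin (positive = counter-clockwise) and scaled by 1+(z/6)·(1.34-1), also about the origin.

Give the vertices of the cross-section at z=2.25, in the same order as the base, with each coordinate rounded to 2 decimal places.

t = z/height = 2.25/6 = 0.375
s = 1 + (scale-1)·z/height = 1 + (1.34-1)·2.25/6 = 1.127500
θ = twist·z/height = 268°·2.25/6 = 100.5000° = 1.754056 rad
cos θ = -0.182236, sin θ = 0.983255 (intermediates below are computed at full precision and shown rounded to 5 d.p.)
v1: (-4,4) → rotate → (-3.20408,-4.66196) → ×s → (-3.61260,-5.25636) → (-3.61,-5.26)
v2: (-1,-1.5) → rotate → (1.65712,-0.70990) → ×s → (1.86840,-0.80041) → (1.87,-0.80)
v3: (3.5,-3) → rotate → (2.31194,3.98810) → ×s → (2.60671,4.49658) → (2.61,4.50)
v4: (2,2) → rotate → (-2.33098,1.60204) → ×s → (-2.62818,1.80630) → (-2.63,1.81)
v5: (1,2.5) → rotate → (-2.64037,0.52767) → ×s → (-2.97702,0.59494) → (-2.98,0.59)

Cross-section at z=2.25: (-3.61,-5.26) (1.87,-0.80) (2.61,4.50) (-2.63,1.81) (-2.98,0.59)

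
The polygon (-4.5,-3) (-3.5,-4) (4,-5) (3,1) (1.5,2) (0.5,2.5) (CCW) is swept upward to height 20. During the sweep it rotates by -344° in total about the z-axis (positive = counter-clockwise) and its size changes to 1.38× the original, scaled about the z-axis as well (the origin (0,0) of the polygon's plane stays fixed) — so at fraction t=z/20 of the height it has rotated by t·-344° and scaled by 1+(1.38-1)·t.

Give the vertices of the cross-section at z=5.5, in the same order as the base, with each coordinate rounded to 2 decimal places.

t = z/height = 5.5/20 = 0.275
s = 1 + (scale-1)·z/height = 1 + (1.38-1)·5.5/20 = 1.104500
θ = twist·z/height = -344°·5.5/20 = -94.6000° = -1.651081 rad
cos θ = -0.080199, sin θ = -0.996779 (intermediates below are computed at full precision and shown rounded to 5 d.p.)
v1: (-4.5,-3) → rotate → (-2.62944,4.72610) → ×s → (-2.90422,5.21998) → (-2.90,5.22)
v2: (-3.5,-4) → rotate → (-3.70642,3.80952) → ×s → (-4.09374,4.20762) → (-4.09,4.21)
v3: (4,-5) → rotate → (-5.30469,-3.58612) → ×s → (-5.85903,-3.96087) → (-5.86,-3.96)
v4: (3,1) → rotate → (0.75618,-3.07054) → ×s → (0.83520,-3.39141) → (0.84,-3.39)
v5: (1.5,2) → rotate → (1.87326,-1.65557) → ×s → (2.06901,-1.82857) → (2.07,-1.83)
v6: (0.5,2.5) → rotate → (2.45185,-0.69889) → ×s → (2.70807,-0.77192) → (2.71,-0.77)

Cross-section at z=5.5: (-2.90,5.22) (-4.09,4.21) (-5.86,-3.96) (0.84,-3.39) (2.07,-1.83) (2.71,-0.77)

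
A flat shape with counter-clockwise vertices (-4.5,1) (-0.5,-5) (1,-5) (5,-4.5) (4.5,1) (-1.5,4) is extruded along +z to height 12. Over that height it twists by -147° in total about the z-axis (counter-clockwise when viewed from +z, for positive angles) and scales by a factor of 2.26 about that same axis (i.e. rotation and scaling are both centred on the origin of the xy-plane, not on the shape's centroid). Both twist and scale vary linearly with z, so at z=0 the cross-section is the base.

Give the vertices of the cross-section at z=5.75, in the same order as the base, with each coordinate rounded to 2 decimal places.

Cross-section at z=5.75: (-0.91,7.34) (-7.82,-1.93) (-7.02,-4.20) (-4.12,-9.97) (3.93,-6.26) (5.24,4.41)

t = z/height = 5.75/12 = 0.479167
s = 1 + (scale-1)·z/height = 1 + (2.26-1)·5.75/12 = 1.603750
θ = twist·z/height = -147°·5.75/12 = -70.4375° = -1.229366 rad
cos θ = 0.334835, sin θ = -0.942277 (intermediates below are computed at full precision and shown rounded to 5 d.p.)
v1: (-4.5,1) → rotate → (-0.56448,4.57508) → ×s → (-0.90529,7.33729) → (-0.91,7.34)
v2: (-0.5,-5) → rotate → (-4.87880,-1.20304) → ×s → (-7.82438,-1.92937) → (-7.82,-1.93)
v3: (1,-5) → rotate → (-4.37655,-2.61645) → ×s → (-7.01889,-4.19613) → (-7.02,-4.20)
v4: (5,-4.5) → rotate → (-2.56607,-6.21814) → ×s → (-4.11534,-9.97234) → (-4.12,-9.97)
v5: (4.5,1) → rotate → (2.44903,-3.90541) → ×s → (3.92764,-6.26330) → (3.93,-6.26)
v6: (-1.5,4) → rotate → (3.26685,2.75275) → ×s → (5.23922,4.41473) → (5.24,4.41)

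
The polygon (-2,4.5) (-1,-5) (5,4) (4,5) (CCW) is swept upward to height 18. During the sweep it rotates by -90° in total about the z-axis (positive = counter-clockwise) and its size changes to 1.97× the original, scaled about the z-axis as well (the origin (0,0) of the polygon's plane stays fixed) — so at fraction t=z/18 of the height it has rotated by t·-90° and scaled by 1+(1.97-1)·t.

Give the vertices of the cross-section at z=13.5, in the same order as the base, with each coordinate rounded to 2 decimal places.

Cross-section at z=13.5: (5.86,6.17) (-8.64,-1.71) (9.69,-5.34) (10.62,-3.08)

t = z/height = 13.5/18 = 0.75
s = 1 + (scale-1)·z/height = 1 + (1.97-1)·13.5/18 = 1.727500
θ = twist·z/height = -90°·13.5/18 = -67.5000° = -1.178097 rad
cos θ = 0.382683, sin θ = -0.923880 (intermediates below are computed at full precision and shown rounded to 5 d.p.)
v1: (-2,4.5) → rotate → (3.39209,3.56983) → ×s → (5.85984,6.16689) → (5.86,6.17)
v2: (-1,-5) → rotate → (-5.00208,-0.98954) → ×s → (-8.64110,-1.70943) → (-8.64,-1.71)
v3: (5,4) → rotate → (5.60894,-3.08866) → ×s → (9.68944,-5.33567) → (9.69,-5.34)
v4: (4,5) → rotate → (6.15013,-1.78210) → ×s → (10.62435,-3.07858) → (10.62,-3.08)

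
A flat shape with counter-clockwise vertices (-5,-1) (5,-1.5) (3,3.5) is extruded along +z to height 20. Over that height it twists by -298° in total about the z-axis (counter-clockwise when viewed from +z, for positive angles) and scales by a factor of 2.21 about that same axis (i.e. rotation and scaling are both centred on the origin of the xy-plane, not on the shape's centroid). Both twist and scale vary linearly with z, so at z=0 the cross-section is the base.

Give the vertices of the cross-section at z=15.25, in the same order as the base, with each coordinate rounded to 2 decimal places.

t = z/height = 15.25/20 = 0.7625
s = 1 + (scale-1)·z/height = 1 + (2.21-1)·15.25/20 = 1.922625
θ = twist·z/height = -298°·15.25/20 = -227.2250° = -3.965824 rad
cos θ = -0.679121, sin θ = 0.734026 (intermediates below are computed at full precision and shown rounded to 5 d.p.)
v1: (-5,-1) → rotate → (4.12963,-2.99101) → ×s → (7.93973,-5.75059) → (7.94,-5.75)
v2: (5,-1.5) → rotate → (-2.29457,4.68881) → ×s → (-4.41159,9.01483) → (-4.41,9.01)
v3: (3,3.5) → rotate → (-4.60646,-0.17485) → ×s → (-8.85649,-0.33616) → (-8.86,-0.34)

Cross-section at z=15.25: (7.94,-5.75) (-4.41,9.01) (-8.86,-0.34)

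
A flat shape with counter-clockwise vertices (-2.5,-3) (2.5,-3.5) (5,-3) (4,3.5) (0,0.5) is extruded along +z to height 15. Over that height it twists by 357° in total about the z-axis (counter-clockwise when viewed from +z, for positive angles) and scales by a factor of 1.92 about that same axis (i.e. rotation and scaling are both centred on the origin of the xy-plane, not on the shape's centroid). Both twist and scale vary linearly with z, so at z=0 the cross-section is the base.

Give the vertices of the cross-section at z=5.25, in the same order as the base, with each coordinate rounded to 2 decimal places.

Cross-section at z=5.25: (5.14,-0.44) (1.90,5.36) (-0.54,7.69) (-6.82,1.68) (-0.54,-0.38)

t = z/height = 5.25/15 = 0.35
s = 1 + (scale-1)·z/height = 1 + (1.92-1)·5.25/15 = 1.322000
θ = twist·z/height = 357°·5.25/15 = 124.9500° = 2.180789 rad
cos θ = -0.572861, sin θ = 0.819652 (intermediates below are computed at full precision and shown rounded to 5 d.p.)
v1: (-2.5,-3) → rotate → (3.89111,-0.33055) → ×s → (5.14405,-0.43698) → (5.14,-0.44)
v2: (2.5,-3.5) → rotate → (1.43663,4.05415) → ×s → (1.89922,5.35958) → (1.90,5.36)
v3: (5,-3) → rotate → (-0.40535,5.81685) → ×s → (-0.53587,7.68987) → (-0.54,7.69)
v4: (4,3.5) → rotate → (-5.16023,1.27359) → ×s → (-6.82182,1.68369) → (-6.82,1.68)
v5: (0,0.5) → rotate → (-0.40983,-0.28643) → ×s → (-0.54179,-0.37866) → (-0.54,-0.38)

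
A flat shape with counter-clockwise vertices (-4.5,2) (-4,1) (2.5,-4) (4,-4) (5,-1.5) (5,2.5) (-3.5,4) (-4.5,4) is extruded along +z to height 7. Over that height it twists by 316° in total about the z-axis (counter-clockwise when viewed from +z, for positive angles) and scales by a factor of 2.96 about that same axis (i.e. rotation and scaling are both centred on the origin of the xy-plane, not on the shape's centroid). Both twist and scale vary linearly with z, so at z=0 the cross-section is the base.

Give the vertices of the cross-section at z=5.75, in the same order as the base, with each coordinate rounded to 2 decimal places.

t = z/height = 5.75/7 = 0.821429
s = 1 + (scale-1)·z/height = 1 + (2.96-1)·5.75/7 = 2.610000
θ = twist·z/height = 316°·5.75/7 = 259.5714° = 4.530376 rad
cos θ = -0.181010, sin θ = -0.983481 (intermediates below are computed at full precision and shown rounded to 5 d.p.)
v1: (-4.5,2) → rotate → (2.78151,4.06365) → ×s → (7.25973,10.60612) → (7.26,10.61)
v2: (-4,1) → rotate → (1.70752,3.75292) → ×s → (4.45663,9.79511) → (4.46,9.80)
v3: (2.5,-4) → rotate → (-4.38645,-1.73466) → ×s → (-11.44863,-4.52748) → (-11.45,-4.53)
v4: (4,-4) → rotate → (-4.65796,-3.20989) → ×s → (-12.15729,-8.37780) → (-12.16,-8.38)
v5: (5,-1.5) → rotate → (-2.38027,-4.64589) → ×s → (-6.21250,-12.12578) → (-6.21,-12.13)
v6: (5,2.5) → rotate → (1.55366,-5.36993) → ×s → (4.05504,-14.01552) → (4.06,-14.02)
v7: (-3.5,4) → rotate → (4.56746,2.71815) → ×s → (11.92107,7.09436) → (11.92,7.09)
v8: (-4.5,4) → rotate → (4.74847,3.70163) → ×s → (12.39350,9.66125) → (12.39,9.66)

Cross-section at z=5.75: (7.26,10.61) (4.46,9.80) (-11.45,-4.53) (-12.16,-8.38) (-6.21,-12.13) (4.06,-14.02) (11.92,7.09) (12.39,9.66)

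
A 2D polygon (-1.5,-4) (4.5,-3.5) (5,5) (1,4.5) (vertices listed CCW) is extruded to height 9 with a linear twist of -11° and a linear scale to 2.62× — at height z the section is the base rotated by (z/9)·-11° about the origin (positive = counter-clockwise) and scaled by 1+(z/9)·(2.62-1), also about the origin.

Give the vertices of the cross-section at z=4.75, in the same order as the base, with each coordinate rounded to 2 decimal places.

Cross-section at z=4.75: (-3.52,-7.10) (7.65,-7.30) (10.17,8.29) (2.69,8.12)

t = z/height = 4.75/9 = 0.527778
s = 1 + (scale-1)·z/height = 1 + (2.62-1)·4.75/9 = 1.855000
θ = twist·z/height = -11°·4.75/9 = -5.8056° = -0.101326 rad
cos θ = 0.994871, sin θ = -0.101153 (intermediates below are computed at full precision and shown rounded to 5 d.p.)
v1: (-1.5,-4) → rotate → (-1.89692,-3.82775) → ×s → (-3.51878,-7.10048) → (-3.52,-7.10)
v2: (4.5,-3.5) → rotate → (4.12288,-3.93724) → ×s → (7.64795,-7.30357) → (7.65,-7.30)
v3: (5,5) → rotate → (5.48012,4.46859) → ×s → (10.16562,8.28924) → (10.17,8.29)
v4: (1,4.5) → rotate → (1.45006,4.37577) → ×s → (2.68986,8.11705) → (2.69,8.12)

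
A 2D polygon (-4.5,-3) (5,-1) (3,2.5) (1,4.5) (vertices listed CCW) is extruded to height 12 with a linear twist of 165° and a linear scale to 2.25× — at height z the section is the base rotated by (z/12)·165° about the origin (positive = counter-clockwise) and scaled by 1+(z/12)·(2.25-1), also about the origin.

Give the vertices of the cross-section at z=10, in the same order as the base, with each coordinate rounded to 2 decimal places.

Cross-section at z=10: (10.91,-1.69) (-6.15,8.40) (-7.96,0.37) (-7.71,-5.39)

t = z/height = 10/12 = 0.833333
s = 1 + (scale-1)·z/height = 1 + (2.25-1)·10/12 = 2.041667
θ = twist·z/height = 165°·10/12 = 137.5000° = 2.399828 rad
cos θ = -0.737277, sin θ = 0.675590 (intermediates below are computed at full precision and shown rounded to 5 d.p.)
v1: (-4.5,-3) → rotate → (5.34452,-0.82832) → ×s → (10.91173,-1.69116) → (10.91,-1.69)
v2: (5,-1) → rotate → (-3.01080,4.11523) → ×s → (-6.14704,8.40192) → (-6.15,8.40)
v3: (3,2.5) → rotate → (-3.90081,0.18358) → ×s → (-7.96415,0.37480) → (-7.96,0.37)
v4: (1,4.5) → rotate → (-3.77743,-2.64216) → ×s → (-7.71226,-5.39441) → (-7.71,-5.39)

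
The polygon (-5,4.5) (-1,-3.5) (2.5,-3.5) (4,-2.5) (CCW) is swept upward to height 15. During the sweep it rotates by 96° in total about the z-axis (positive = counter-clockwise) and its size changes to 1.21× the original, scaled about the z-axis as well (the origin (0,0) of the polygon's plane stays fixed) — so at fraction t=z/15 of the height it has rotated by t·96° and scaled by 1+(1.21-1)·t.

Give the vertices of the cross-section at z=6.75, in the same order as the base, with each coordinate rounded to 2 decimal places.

t = z/height = 6.75/15 = 0.45
s = 1 + (scale-1)·z/height = 1 + (1.21-1)·6.75/15 = 1.094500
θ = twist·z/height = 96°·6.75/15 = 43.2000° = 0.753982 rad
cos θ = 0.728969, sin θ = 0.684547 (intermediates below are computed at full precision and shown rounded to 5 d.p.)
v1: (-5,4.5) → rotate → (-6.72531,-0.14238) → ×s → (-7.36085,-0.15583) → (-7.36,-0.16)
v2: (-1,-3.5) → rotate → (1.66695,-3.23594) → ×s → (1.82447,-3.54173) → (1.82,-3.54)
v3: (2.5,-3.5) → rotate → (4.21834,-0.84002) → ×s → (4.61697,-0.91940) → (4.62,-0.92)
v4: (4,-2.5) → rotate → (4.62724,0.91577) → ×s → (5.06452,1.00231) → (5.06,1.00)

Cross-section at z=6.75: (-7.36,-0.16) (1.82,-3.54) (4.62,-0.92) (5.06,1.00)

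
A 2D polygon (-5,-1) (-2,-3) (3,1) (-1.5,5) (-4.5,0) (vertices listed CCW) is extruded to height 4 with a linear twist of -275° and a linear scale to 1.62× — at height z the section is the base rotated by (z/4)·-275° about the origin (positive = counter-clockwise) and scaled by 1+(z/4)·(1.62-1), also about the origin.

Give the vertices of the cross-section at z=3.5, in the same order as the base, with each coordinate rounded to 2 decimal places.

Cross-section at z=3.5: (5.13,-5.96) (5.55,-0.42) (-3.61,3.28) (-5.59,-5.80) (3.40,-6.05)

t = z/height = 3.5/4 = 0.875
s = 1 + (scale-1)·z/height = 1 + (1.62-1)·3.5/4 = 1.542500
θ = twist·z/height = -275°·3.5/4 = -240.6250° = -4.199699 rad
cos θ = -0.490524, sin θ = 0.871428 (intermediates below are computed at full precision and shown rounded to 5 d.p.)
v1: (-5,-1) → rotate → (3.32405,-3.86662) → ×s → (5.12734,-5.96426) → (5.13,-5.96)
v2: (-2,-3) → rotate → (3.59533,-0.27129) → ×s → (5.54580,-0.41846) → (5.55,-0.42)
v3: (3,1) → rotate → (-2.34300,2.12376) → ×s → (-3.61408,3.27590) → (-3.61,3.28)
v4: (-1.5,5) → rotate → (-3.62135,-3.75976) → ×s → (-5.58594,-5.79943) → (-5.59,-5.80)
v5: (-4.5,0) → rotate → (2.20736,-3.92143) → ×s → (3.40485,-6.04880) → (3.40,-6.05)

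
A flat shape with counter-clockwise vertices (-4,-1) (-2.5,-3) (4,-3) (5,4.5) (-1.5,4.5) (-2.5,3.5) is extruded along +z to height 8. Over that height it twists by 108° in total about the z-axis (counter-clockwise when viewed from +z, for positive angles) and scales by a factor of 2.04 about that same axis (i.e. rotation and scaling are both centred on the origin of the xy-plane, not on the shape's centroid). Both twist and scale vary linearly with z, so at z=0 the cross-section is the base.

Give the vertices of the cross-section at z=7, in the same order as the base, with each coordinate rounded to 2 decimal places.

Cross-section at z=7: (2.50,-7.47) (6.09,-4.31) (5.11,8.07) (-9.32,8.85) (-8.34,-3.53) (-6.29,-5.28)

t = z/height = 7/8 = 0.875
s = 1 + (scale-1)·z/height = 1 + (2.04-1)·7/8 = 1.910000
θ = twist·z/height = 108°·7/8 = 94.5000° = 1.649336 rad
cos θ = -0.078459, sin θ = 0.996917 (intermediates below are computed at full precision and shown rounded to 5 d.p.)
v1: (-4,-1) → rotate → (1.31075,-3.90921) → ×s → (2.50354,-7.46659) → (2.50,-7.47)
v2: (-2.5,-3) → rotate → (3.18690,-2.25692) → ×s → (6.08698,-4.31071) → (6.09,-4.31)
v3: (4,-3) → rotate → (2.67692,4.22305) → ×s → (5.11291,8.06602) → (5.11,8.07)
v4: (5,4.5) → rotate → (-4.87842,4.63152) → ×s → (-9.31779,8.84620) → (-9.32,8.85)
v5: (-1.5,4.5) → rotate → (-4.36844,-1.84844) → ×s → (-8.34372,-3.53052) → (-8.34,-3.53)
v6: (-2.5,3.5) → rotate → (-3.29306,-2.76690) → ×s → (-6.28975,-5.28478) → (-6.29,-5.28)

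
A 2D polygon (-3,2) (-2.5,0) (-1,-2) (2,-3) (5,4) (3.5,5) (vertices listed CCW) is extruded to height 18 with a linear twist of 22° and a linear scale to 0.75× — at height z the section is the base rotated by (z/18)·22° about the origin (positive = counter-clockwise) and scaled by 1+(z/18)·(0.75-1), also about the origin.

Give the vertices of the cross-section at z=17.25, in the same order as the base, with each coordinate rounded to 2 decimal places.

t = z/height = 17.25/18 = 0.958333
s = 1 + (scale-1)·z/height = 1 + (0.75-1)·17.25/18 = 0.760417
θ = twist·z/height = 22°·17.25/18 = 21.0833° = 0.367974 rad
cos θ = 0.933058, sin θ = 0.359725 (intermediates below are computed at full precision and shown rounded to 5 d.p.)
v1: (-3,2) → rotate → (-3.51863,0.78694) → ×s → (-2.67562,0.59840) → (-2.68,0.60)
v2: (-2.5,0) → rotate → (-2.33265,-0.89931) → ×s → (-1.77378,-0.68385) → (-1.77,-0.68)
v3: (-1,-2) → rotate → (-0.21361,-2.22584) → ×s → (-0.16243,-1.69257) → (-0.16,-1.69)
v4: (2,-3) → rotate → (2.94529,-2.07972) → ×s → (2.23965,-1.58146) → (2.24,-1.58)
v5: (5,4) → rotate → (3.22639,5.53086) → ×s → (2.45340,4.20576) → (2.45,4.21)
v6: (3.5,5) → rotate → (1.46708,5.92433) → ×s → (1.11559,4.50496) → (1.12,4.50)

Cross-section at z=17.25: (-2.68,0.60) (-1.77,-0.68) (-0.16,-1.69) (2.24,-1.58) (2.45,4.21) (1.12,4.50)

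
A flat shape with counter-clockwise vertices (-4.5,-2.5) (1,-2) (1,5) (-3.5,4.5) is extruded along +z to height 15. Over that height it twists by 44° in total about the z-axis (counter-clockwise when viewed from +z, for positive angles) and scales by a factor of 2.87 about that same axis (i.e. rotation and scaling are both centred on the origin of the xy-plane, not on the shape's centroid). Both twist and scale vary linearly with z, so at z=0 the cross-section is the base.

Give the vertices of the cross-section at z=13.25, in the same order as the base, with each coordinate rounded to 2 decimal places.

Cross-section at z=13.25: (-5.13,-12.65) (5.39,-2.47) (-6.26,11.99) (-14.71,3.47)

t = z/height = 13.25/15 = 0.883333
s = 1 + (scale-1)·z/height = 1 + (2.87-1)·13.25/15 = 2.651833
θ = twist·z/height = 44°·13.25/15 = 38.8667° = 0.678351 rad
cos θ = 0.778608, sin θ = 0.627510 (intermediates below are computed at full precision and shown rounded to 5 d.p.)
v1: (-4.5,-2.5) → rotate → (-1.93496,-4.77032) → ×s → (-5.13120,-12.65008) → (-5.13,-12.65)
v2: (1,-2) → rotate → (2.03363,-0.92971) → ×s → (5.39284,-2.46543) → (5.39,-2.47)
v3: (1,5) → rotate → (-2.35894,4.52055) → ×s → (-6.25552,11.98775) → (-6.26,11.99)
v4: (-3.5,4.5) → rotate → (-5.54893,1.30745) → ×s → (-14.71482,3.46714) → (-14.71,3.47)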